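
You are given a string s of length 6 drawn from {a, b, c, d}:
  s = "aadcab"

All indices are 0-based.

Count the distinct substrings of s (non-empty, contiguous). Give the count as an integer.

rank→(start, suffix):
  0 → (0, 'aadcab')
  1 → (4, 'ab')
  2 → (1, 'adcab')
  3 → (5, 'b')
  4 → (3, 'cab')
  5 → (2, 'dcab')

SA = [0, 4, 1, 5, 3, 2]
i: (SA[i-1],SA[i]) lcp shared
  1: (0,4) 1 'a'
  2: (4,1) 1 'a'
  3: (1,5) 0 ''
  4: (5,3) 0 ''
  5: (3,2) 0 ''

n(n+1)/2 = 6·7/2 = 21
Σ LCP = 0 + 1 + 1 + 0 + 0 + 0 = 2
distinct = 21 − 2 = 19

19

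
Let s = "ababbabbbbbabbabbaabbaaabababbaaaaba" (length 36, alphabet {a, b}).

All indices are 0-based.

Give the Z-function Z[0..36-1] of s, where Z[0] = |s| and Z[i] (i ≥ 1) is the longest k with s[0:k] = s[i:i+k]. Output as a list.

Z[0]=36
i=1: i≥r, start 0; Z[1]=0
i=2: i≥r, start 0; Z[2]=2 scan→box=[2,4)
i=3: min(r-i=1, Z[1]=0)=0; Z[3]=0
i=4: i≥r, start 0; Z[4]=0
i=5: i≥r, start 0; Z[5]=2 scan→box=[5,7)
i=6: min(r-i=1, Z[1]=0)=0; Z[6]=0
i=7: i≥r, start 0; Z[7]=0
i=8: i≥r, start 0; Z[8]=0
i=9: i≥r, start 0; Z[9]=0
i=10: i≥r, start 0; Z[10]=0
i=11: i≥r, start 0; Z[11]=2 scan→box=[11,13)
i=12: min(r-i=1, Z[1]=0)=0; Z[12]=0
i=13: i≥r, start 0; Z[13]=0
i=14: i≥r, start 0; Z[14]=2 scan→box=[14,16)
i=15: min(r-i=1, Z[1]=0)=0; Z[15]=0
i=16: i≥r, start 0; Z[16]=0
i=17: i≥r, start 0; Z[17]=1 scan→box=[17,18)
i=18: i≥r, start 0; Z[18]=2 scan→box=[18,20)
i=19: min(r-i=1, Z[1]=0)=0; Z[19]=0
i=20: i≥r, start 0; Z[20]=0
i=21: i≥r, start 0; Z[21]=1 scan→box=[21,22)
i=22: i≥r, start 0; Z[22]=1 scan→box=[22,23)
i=23: i≥r, start 0; Z[23]=4 scan→box=[23,27)
i=24: min(r-i=3, Z[1]=0)=0; Z[24]=0
i=25: min(r-i=2, Z[2]=2)=2; Z[25]=6 scan→box=[25,31)
i=26: min(r-i=5, Z[1]=0)=0; Z[26]=0
i=27: min(r-i=4, Z[2]=2)=2; Z[27]=2
i=28: min(r-i=3, Z[3]=0)=0; Z[28]=0
i=29: min(r-i=2, Z[4]=0)=0; Z[29]=0
i=30: min(r-i=1, Z[5]=2)=1; Z[30]=1
i=31: i≥r, start 0; Z[31]=1 scan→box=[31,32)
i=32: i≥r, start 0; Z[32]=1 scan→box=[32,33)
i=33: i≥r, start 0; Z[33]=3 scan→box=[33,36)
i=34: min(r-i=2, Z[1]=0)=0; Z[34]=0
i=35: min(r-i=1, Z[2]=2)=1; Z[35]=1

[36, 0, 2, 0, 0, 2, 0, 0, 0, 0, 0, 2, 0, 0, 2, 0, 0, 1, 2, 0, 0, 1, 1, 4, 0, 6, 0, 2, 0, 0, 1, 1, 1, 3, 0, 1]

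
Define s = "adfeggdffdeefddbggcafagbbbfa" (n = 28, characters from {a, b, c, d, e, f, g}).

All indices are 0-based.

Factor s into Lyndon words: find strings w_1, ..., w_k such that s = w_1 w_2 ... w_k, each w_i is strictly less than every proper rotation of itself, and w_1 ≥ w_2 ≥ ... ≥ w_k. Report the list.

emit factor 1: 'adfeggdffdeefddbggcafagbbbf' (i=0, period=27)
emit factor 2: 'a' (i=27, period=1)

["adfeggdffdeefddbggcafagbbbf", "a"]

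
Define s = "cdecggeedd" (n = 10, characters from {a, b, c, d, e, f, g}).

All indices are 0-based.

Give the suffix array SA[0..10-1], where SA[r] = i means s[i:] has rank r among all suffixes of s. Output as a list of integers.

rank→(start, suffix):
  0 → (0, 'cdecggeedd')
  1 → (3, 'cggeedd')
  2 → (9, 'd')
  3 → (8, 'dd')
  4 → (1, 'decggeedd')
  5 → (2, 'ecggeedd')
  6 → (7, 'edd')
  7 → (6, 'eedd')
  8 → (5, 'geedd')
  9 → (4, 'ggeedd')

[0, 3, 9, 8, 1, 2, 7, 6, 5, 4]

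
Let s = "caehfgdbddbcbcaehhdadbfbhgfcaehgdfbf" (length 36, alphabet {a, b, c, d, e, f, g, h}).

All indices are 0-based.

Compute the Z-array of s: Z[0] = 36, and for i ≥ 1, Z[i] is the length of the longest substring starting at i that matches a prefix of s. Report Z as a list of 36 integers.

Z[0]=36
i=1: outside box; Z[1]=0
i=2: outside box; Z[2]=0
i=3: outside box; Z[3]=0
i=4: outside box; Z[4]=0
i=5: outside box; Z[5]=0
i=6: outside box; Z[6]=0
i=7: outside box; Z[7]=0
i=8: outside box; Z[8]=0
i=9: outside box; Z[9]=0
i=10: outside box; Z[10]=0
i=11: outside box; Z[11]=1 grow→box=[11,12)
i=12: outside box; Z[12]=0
i=13: outside box; Z[13]=4 grow→box=[13,17)
i=14: min(r-i=3, Z[1]=0)=0; Z[14]=0
i=15: min(r-i=2, Z[2]=0)=0; Z[15]=0
i=16: min(r-i=1, Z[3]=0)=0; Z[16]=0
i=17: outside box; Z[17]=0
i=18: outside box; Z[18]=0
i=19: outside box; Z[19]=0
i=20: outside box; Z[20]=0
i=21: outside box; Z[21]=0
i=22: outside box; Z[22]=0
i=23: outside box; Z[23]=0
i=24: outside box; Z[24]=0
i=25: outside box; Z[25]=0
i=26: outside box; Z[26]=0
i=27: outside box; Z[27]=4 grow→box=[27,31)
i=28: min(r-i=3, Z[1]=0)=0; Z[28]=0
i=29: min(r-i=2, Z[2]=0)=0; Z[29]=0
i=30: min(r-i=1, Z[3]=0)=0; Z[30]=0
i=31: outside box; Z[31]=0
i=32: outside box; Z[32]=0
i=33: outside box; Z[33]=0
i=34: outside box; Z[34]=0
i=35: outside box; Z[35]=0

[36, 0, 0, 0, 0, 0, 0, 0, 0, 0, 0, 1, 0, 4, 0, 0, 0, 0, 0, 0, 0, 0, 0, 0, 0, 0, 0, 4, 0, 0, 0, 0, 0, 0, 0, 0]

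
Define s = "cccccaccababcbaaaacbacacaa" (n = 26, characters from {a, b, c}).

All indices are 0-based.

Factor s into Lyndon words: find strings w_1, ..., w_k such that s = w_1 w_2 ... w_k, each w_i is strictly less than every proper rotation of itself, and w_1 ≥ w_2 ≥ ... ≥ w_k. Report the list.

["c", "c", "c", "c", "c", "acc", "ababcb", "aaaacbacac", "a", "a"]

emit factor 1: 'c' (i=0, period=1)
emit factor 2: 'c' (i=1, period=1)
emit factor 3: 'c' (i=2, period=1)
emit factor 4: 'c' (i=3, period=1)
emit factor 5: 'c' (i=4, period=1)
emit factor 6: 'acc' (i=5, period=3)
emit factor 7: 'ababcb' (i=8, period=6)
emit factor 8: 'aaaacbacac' (i=14, period=10)
emit factor 9: 'a' (i=24, period=1)
emit factor 10: 'a' (i=25, period=1)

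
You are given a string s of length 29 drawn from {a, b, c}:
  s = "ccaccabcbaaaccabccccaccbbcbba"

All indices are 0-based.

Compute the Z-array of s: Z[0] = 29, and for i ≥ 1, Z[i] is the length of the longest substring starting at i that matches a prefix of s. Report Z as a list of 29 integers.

Z[0]=29
i=1: fresh scan; Z[1]=1 scan→box=[1,2)
i=2: fresh scan; Z[2]=0
i=3: fresh scan; Z[3]=3 scan→box=[3,6)
i=4: min(r-i=2, Z[1]=1)=1; Z[4]=1
i=5: min(r-i=1, Z[2]=0)=0; Z[5]=0
i=6: fresh scan; Z[6]=0
i=7: fresh scan; Z[7]=1 scan→box=[7,8)
i=8: fresh scan; Z[8]=0
i=9: fresh scan; Z[9]=0
i=10: fresh scan; Z[10]=0
i=11: fresh scan; Z[11]=0
i=12: fresh scan; Z[12]=3 scan→box=[12,15)
i=13: min(r-i=2, Z[1]=1)=1; Z[13]=1
i=14: min(r-i=1, Z[2]=0)=0; Z[14]=0
i=15: fresh scan; Z[15]=0
i=16: fresh scan; Z[16]=2 scan→box=[16,18)
i=17: min(r-i=1, Z[1]=1)=1; Z[17]=2 scan→box=[17,19)
i=18: min(r-i=1, Z[1]=1)=1; Z[18]=5 scan→box=[18,23)
i=19: min(r-i=4, Z[1]=1)=1; Z[19]=1
i=20: min(r-i=3, Z[2]=0)=0; Z[20]=0
i=21: min(r-i=2, Z[3]=3)=2; Z[21]=2
i=22: min(r-i=1, Z[4]=1)=1; Z[22]=1
i=23: fresh scan; Z[23]=0
i=24: fresh scan; Z[24]=0
i=25: fresh scan; Z[25]=1 scan→box=[25,26)
i=26: fresh scan; Z[26]=0
i=27: fresh scan; Z[27]=0
i=28: fresh scan; Z[28]=0

[29, 1, 0, 3, 1, 0, 0, 1, 0, 0, 0, 0, 3, 1, 0, 0, 2, 2, 5, 1, 0, 2, 1, 0, 0, 1, 0, 0, 0]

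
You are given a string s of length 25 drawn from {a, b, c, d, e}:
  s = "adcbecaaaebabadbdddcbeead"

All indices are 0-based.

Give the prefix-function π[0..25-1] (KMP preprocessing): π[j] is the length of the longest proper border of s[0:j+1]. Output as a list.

[0, 0, 0, 0, 0, 0, 1, 1, 1, 0, 0, 1, 0, 1, 2, 0, 0, 0, 0, 0, 0, 0, 0, 1, 2]

π[0] = 0
j=1 s[j]='d': π[1]=0 (border '')
j=2 s[j]='c': π[2]=0 (border '')
j=3 s[j]='b': π[3]=0 (border '')
j=4 s[j]='e': π[4]=0 (border '')
j=5 s[j]='c': π[5]=0 (border '')
j=6 s[j]='a': π[6]=1 (border 'a')
j=7 s[j]='a': k: 1→0; π[7]=1 (border 'a')
j=8 s[j]='a': k: 1→0; π[8]=1 (border 'a')
j=9 s[j]='e': k: 1→0; π[9]=0 (border '')
j=10 s[j]='b': π[10]=0 (border '')
j=11 s[j]='a': π[11]=1 (border 'a')
j=12 s[j]='b': k: 1→0; π[12]=0 (border '')
j=13 s[j]='a': π[13]=1 (border 'a')
j=14 s[j]='d': π[14]=2 (border 'ad')
j=15 s[j]='b': k: 2→0; π[15]=0 (border '')
j=16 s[j]='d': π[16]=0 (border '')
j=17 s[j]='d': π[17]=0 (border '')
j=18 s[j]='d': π[18]=0 (border '')
j=19 s[j]='c': π[19]=0 (border '')
j=20 s[j]='b': π[20]=0 (border '')
j=21 s[j]='e': π[21]=0 (border '')
j=22 s[j]='e': π[22]=0 (border '')
j=23 s[j]='a': π[23]=1 (border 'a')
j=24 s[j]='d': π[24]=2 (border 'ad')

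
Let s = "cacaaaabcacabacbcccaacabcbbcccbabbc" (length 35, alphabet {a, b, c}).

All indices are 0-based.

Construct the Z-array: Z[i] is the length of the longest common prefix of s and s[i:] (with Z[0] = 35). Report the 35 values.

Z[0]=35
i=1: outside box; Z[1]=0
i=2: outside box; Z[2]=2 grow→box=[2,4)
i=3: min(r-i=1, Z[1]=0)=0; Z[3]=0
i=4: outside box; Z[4]=0
i=5: outside box; Z[5]=0
i=6: outside box; Z[6]=0
i=7: outside box; Z[7]=0
i=8: outside box; Z[8]=4 grow→box=[8,12)
i=9: min(r-i=3, Z[1]=0)=0; Z[9]=0
i=10: min(r-i=2, Z[2]=2)=2; Z[10]=2
i=11: min(r-i=1, Z[3]=0)=0; Z[11]=0
i=12: outside box; Z[12]=0
i=13: outside box; Z[13]=0
i=14: outside box; Z[14]=1 grow→box=[14,15)
i=15: outside box; Z[15]=0
i=16: outside box; Z[16]=1 grow→box=[16,17)
i=17: outside box; Z[17]=1 grow→box=[17,18)
i=18: outside box; Z[18]=2 grow→box=[18,20)
i=19: min(r-i=1, Z[1]=0)=0; Z[19]=0
i=20: outside box; Z[20]=0
i=21: outside box; Z[21]=2 grow→box=[21,23)
i=22: min(r-i=1, Z[1]=0)=0; Z[22]=0
i=23: outside box; Z[23]=0
i=24: outside box; Z[24]=1 grow→box=[24,25)
i=25: outside box; Z[25]=0
i=26: outside box; Z[26]=0
i=27: outside box; Z[27]=1 grow→box=[27,28)
i=28: outside box; Z[28]=1 grow→box=[28,29)
i=29: outside box; Z[29]=1 grow→box=[29,30)
i=30: outside box; Z[30]=0
i=31: outside box; Z[31]=0
i=32: outside box; Z[32]=0
i=33: outside box; Z[33]=0
i=34: outside box; Z[34]=1 grow→box=[34,35)

[35, 0, 2, 0, 0, 0, 0, 0, 4, 0, 2, 0, 0, 0, 1, 0, 1, 1, 2, 0, 0, 2, 0, 0, 1, 0, 0, 1, 1, 1, 0, 0, 0, 0, 1]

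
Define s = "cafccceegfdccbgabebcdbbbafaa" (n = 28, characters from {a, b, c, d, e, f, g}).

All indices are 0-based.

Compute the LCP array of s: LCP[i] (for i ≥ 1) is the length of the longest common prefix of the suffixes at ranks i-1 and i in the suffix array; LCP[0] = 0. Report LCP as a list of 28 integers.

[0, 1, 1, 1, 2, 0, 1, 2, 1, 1, 1, 0, 1, 1, 2, 2, 1, 1, 0, 1, 0, 1, 1, 0, 1, 1, 0, 1]

rank→(start, suffix):
  0 → (27, 'a')
  1 → (26, 'aa')
  2 → (15, 'abebcdbbbafaa')
  3 → (24, 'afaa')
  4 → (1, 'afccceegfdccbgabebcdbbbafaa')
  5 → (23, 'bafaa')
  6 → (22, 'bbafaa')
  7 → (21, 'bbbafaa')
  8 → (18, 'bcdbbbafaa')
  9 → (16, 'bebcdbbbafaa')
  10 → (13, 'bgabebcdbbbafaa')
  11 → (0, 'cafccceegfdccbgabebcdbbbafaa')
  12 → (12, 'cbgabebcdbbbafaa')
  13 → (11, 'ccbgabebcdbbbafaa')
  14 → (3, 'ccceegfdccbgabebcdbbbafaa')
  15 → (4, 'cceegfdccbgabebcdbbbafaa')
  16 → (19, 'cdbbbafaa')
  17 → (5, 'ceegfdccbgabebcdbbbafaa')
  18 → (20, 'dbbbafaa')
  19 → (10, 'dccbgabebcdbbbafaa')
  20 → (17, 'ebcdbbbafaa')
  21 → (6, 'eegfdccbgabebcdbbbafaa')
  22 → (7, 'egfdccbgabebcdbbbafaa')
  23 → (25, 'faa')
  24 → (2, 'fccceegfdccbgabebcdbbbafaa')
  25 → (9, 'fdccbgabebcdbbbafaa')
  26 → (14, 'gabebcdbbbafaa')
  27 → (8, 'gfdccbgabebcdbbbafaa')

SA = [27, 26, 15, 24, 1, 23, 22, 21, 18, 16, 13, 0, 12, 11, 3, 4, 19, 5, 20, 10, 17, 6, 7, 25, 2, 9, 14, 8]
rank  pair      lcp
   1  s[27:],s[26:]  1  'a'
   2  s[26:],s[15:]  1  'a'
   3  s[15:],s[24:]  1  'a'
   4  s[24:],s[1:]  2  'af'
   5  s[1:],s[23:]  0  ''
   6  s[23:],s[22:]  1  'b'
   7  s[22:],s[21:]  2  'bb'
   8  s[21:],s[18:]  1  'b'
   9  s[18:],s[16:]  1  'b'
  10  s[16:],s[13:]  1  'b'
  11  s[13:],s[0:]  0  ''
  12  s[0:],s[12:]  1  'c'
  13  s[12:],s[11:]  1  'c'
  14  s[11:],s[3:]  2  'cc'
  15  s[3:],s[4:]  2  'cc'
  16  s[4:],s[19:]  1  'c'
  17  s[19:],s[5:]  1  'c'
  18  s[5:],s[20:]  0  ''
  19  s[20:],s[10:]  1  'd'
  20  s[10:],s[17:]  0  ''
  21  s[17:],s[6:]  1  'e'
  22  s[6:],s[7:]  1  'e'
  23  s[7:],s[25:]  0  ''
  24  s[25:],s[2:]  1  'f'
  25  s[2:],s[9:]  1  'f'
  26  s[9:],s[14:]  0  ''
  27  s[14:],s[8:]  1  'g'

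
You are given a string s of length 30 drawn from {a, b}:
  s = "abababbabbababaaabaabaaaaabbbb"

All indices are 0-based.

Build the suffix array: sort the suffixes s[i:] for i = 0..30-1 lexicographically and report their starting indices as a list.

[21, 22, 14, 23, 18, 15, 24, 19, 12, 16, 10, 0, 2, 7, 4, 25, 29, 20, 13, 17, 11, 9, 1, 6, 3, 28, 8, 5, 27, 26]

rank | idx | suffix
   0 |  21 | aaaaabbbb
   1 |  22 | aaaabbbb
   2 |  14 | aaabaabaaaaabbbb
   3 |  23 | aaabbbb
   4 |  18 | aabaaaaabbbb
   5 |  15 | aabaabaaaaabbbb
   6 |  24 | aabbbb
   7 |  19 | abaaaaabbbb
   8 |  12 | abaaabaabaaaaabbbb
   9 |  16 | abaabaaaaabbbb
  10 |  10 | ababaaabaabaaaaabbbb
  11 |   0 | abababbabbababaaabaabaaaaabbbb
  12 |   2 | ababbabbababaaabaabaaaaabbbb
  13 |   7 | abbababaaabaabaaaaabbbb
  14 |   4 | abbabbababaaabaabaaaaabbbb
  15 |  25 | abbbb
  16 |  29 | b
  17 |  20 | baaaaabbbb
  18 |  13 | baaabaabaaaaabbbb
  19 |  17 | baabaaaaabbbb
  20 |  11 | babaaabaabaaaaabbbb
  21 |   9 | bababaaabaabaaaaabbbb
  22 |   1 | bababbabbababaaabaabaaaaabbbb
  23 |   6 | babbababaaabaabaaaaabbbb
  24 |   3 | babbabbababaaabaabaaaaabbbb
  25 |  28 | bb
  26 |   8 | bbababaaabaabaaaaabbbb
  27 |   5 | bbabbababaaabaabaaaaabbbb
  28 |  27 | bbb
  29 |  26 | bbbb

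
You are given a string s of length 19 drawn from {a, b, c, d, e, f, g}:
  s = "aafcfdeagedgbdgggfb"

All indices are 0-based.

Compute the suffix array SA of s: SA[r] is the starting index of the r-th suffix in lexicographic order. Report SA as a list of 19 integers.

rank | idx | suffix
   0 |   0 | aafcfdeagedgbdgggfb
   1 |   1 | afcfdeagedgbdgggfb
   2 |   7 | agedgbdgggfb
   3 |  18 | b
   4 |  12 | bdgggfb
   5 |   3 | cfdeagedgbdgggfb
   6 |   5 | deagedgbdgggfb
   7 |  10 | dgbdgggfb
   8 |  13 | dgggfb
   9 |   6 | eagedgbdgggfb
  10 |   9 | edgbdgggfb
  11 |  17 | fb
  12 |   2 | fcfdeagedgbdgggfb
  13 |   4 | fdeagedgbdgggfb
  14 |  11 | gbdgggfb
  15 |   8 | gedgbdgggfb
  16 |  16 | gfb
  17 |  15 | ggfb
  18 |  14 | gggfb

[0, 1, 7, 18, 12, 3, 5, 10, 13, 6, 9, 17, 2, 4, 11, 8, 16, 15, 14]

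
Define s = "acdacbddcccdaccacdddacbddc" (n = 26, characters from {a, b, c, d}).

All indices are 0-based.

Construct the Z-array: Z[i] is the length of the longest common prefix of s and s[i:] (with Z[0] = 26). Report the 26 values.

Z[0]=26
i=1: i≥r, start 0; Z[1]=0
i=2: i≥r, start 0; Z[2]=0
i=3: i≥r, start 0; Z[3]=2 scan→box=[3,5)
i=4: min(r-i=1, Z[1]=0)=0; Z[4]=0
i=5: i≥r, start 0; Z[5]=0
i=6: i≥r, start 0; Z[6]=0
i=7: i≥r, start 0; Z[7]=0
i=8: i≥r, start 0; Z[8]=0
i=9: i≥r, start 0; Z[9]=0
i=10: i≥r, start 0; Z[10]=0
i=11: i≥r, start 0; Z[11]=0
i=12: i≥r, start 0; Z[12]=2 scan→box=[12,14)
i=13: min(r-i=1, Z[1]=0)=0; Z[13]=0
i=14: i≥r, start 0; Z[14]=0
i=15: i≥r, start 0; Z[15]=3 scan→box=[15,18)
i=16: min(r-i=2, Z[1]=0)=0; Z[16]=0
i=17: min(r-i=1, Z[2]=0)=0; Z[17]=0
i=18: i≥r, start 0; Z[18]=0
i=19: i≥r, start 0; Z[19]=0
i=20: i≥r, start 0; Z[20]=2 scan→box=[20,22)
i=21: min(r-i=1, Z[1]=0)=0; Z[21]=0
i=22: i≥r, start 0; Z[22]=0
i=23: i≥r, start 0; Z[23]=0
i=24: i≥r, start 0; Z[24]=0
i=25: i≥r, start 0; Z[25]=0

[26, 0, 0, 2, 0, 0, 0, 0, 0, 0, 0, 0, 2, 0, 0, 3, 0, 0, 0, 0, 2, 0, 0, 0, 0, 0]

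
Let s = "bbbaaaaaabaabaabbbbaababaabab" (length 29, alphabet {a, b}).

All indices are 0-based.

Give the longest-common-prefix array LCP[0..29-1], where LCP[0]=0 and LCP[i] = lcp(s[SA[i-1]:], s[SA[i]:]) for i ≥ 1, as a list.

rank→(start, suffix):
  0 → (3, 'aaaaaabaabaabbbbaababaabab')
  1 → (4, 'aaaaabaabaabbbbaababaabab')
  2 → (5, 'aaaabaabaabbbbaababaabab')
  3 → (6, 'aaabaabaabbbbaababaabab')
  4 → (7, 'aabaabaabbbbaababaabab')
  5 → (10, 'aabaabbbbaababaabab')
  6 → (24, 'aabab')
  7 → (19, 'aababaabab')
  8 → (13, 'aabbbbaababaabab')
  9 → (27, 'ab')
  10 → (8, 'abaabaabbbbaababaabab')
  11 → (22, 'abaabab')
  12 → (11, 'abaabbbbaababaabab')
  13 → (25, 'abab')
  14 → (20, 'ababaabab')
  15 → (14, 'abbbbaababaabab')
  16 → (28, 'b')
  17 → (2, 'baaaaaabaabaabbbbaababaabab')
  18 → (9, 'baabaabbbbaababaabab')
  19 → (23, 'baabab')
  20 → (18, 'baababaabab')
  21 → (12, 'baabbbbaababaabab')
  22 → (26, 'bab')
  23 → (21, 'babaabab')
  24 → (1, 'bbaaaaaabaabaabbbbaababaabab')
  25 → (17, 'bbaababaabab')
  26 → (0, 'bbbaaaaaabaabaabbbbaababaabab')
  27 → (16, 'bbbaababaabab')
  28 → (15, 'bbbbaababaabab')

SA = [3, 4, 5, 6, 7, 10, 24, 19, 13, 27, 8, 22, 11, 25, 20, 14, 28, 2, 9, 23, 18, 12, 26, 21, 1, 17, 0, 16, 15]
[i] adj suffixes → lcp
  [1] 3/4 → 5 ('aaaaa')
  [2] 4/5 → 4 ('aaaa')
  [3] 5/6 → 3 ('aaa')
  [4] 6/7 → 2 ('aa')
  [5] 7/10 → 6 ('aabaab')
  [6] 10/24 → 4 ('aaba')
  [7] 24/19 → 5 ('aabab')
  [8] 19/13 → 3 ('aab')
  [9] 13/27 → 1 ('a')
  [10] 27/8 → 2 ('ab')
  [11] 8/22 → 6 ('abaaba')
  [12] 22/11 → 5 ('abaab')
  [13] 11/25 → 3 ('aba')
  [14] 25/20 → 4 ('abab')
  [15] 20/14 → 2 ('ab')
  [16] 14/28 → 0 ('')
  [17] 28/2 → 1 ('b')
  [18] 2/9 → 3 ('baa')
  [19] 9/23 → 5 ('baaba')
  [20] 23/18 → 6 ('baabab')
  [21] 18/12 → 4 ('baab')
  [22] 12/26 → 2 ('ba')
  [23] 26/21 → 3 ('bab')
  [24] 21/1 → 1 ('b')
  [25] 1/17 → 4 ('bbaa')
  [26] 17/0 → 2 ('bb')
  [27] 0/16 → 5 ('bbbaa')
  [28] 16/15 → 3 ('bbb')

[0, 5, 4, 3, 2, 6, 4, 5, 3, 1, 2, 6, 5, 3, 4, 2, 0, 1, 3, 5, 6, 4, 2, 3, 1, 4, 2, 5, 3]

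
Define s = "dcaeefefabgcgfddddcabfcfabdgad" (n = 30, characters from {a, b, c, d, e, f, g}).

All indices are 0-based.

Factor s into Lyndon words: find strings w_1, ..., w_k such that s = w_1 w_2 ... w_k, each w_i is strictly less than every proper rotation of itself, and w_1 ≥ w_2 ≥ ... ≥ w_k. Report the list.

emit factor 1: 'd' (i=0, period=1)
emit factor 2: 'c' (i=1, period=1)
emit factor 3: 'aeefef' (i=2, period=6)
emit factor 4: 'abgcgfddddc' (i=8, period=11)
emit factor 5: 'abfcf' (i=19, period=5)
emit factor 6: 'abdgad' (i=24, period=6)

["d", "c", "aeefef", "abgcgfddddc", "abfcf", "abdgad"]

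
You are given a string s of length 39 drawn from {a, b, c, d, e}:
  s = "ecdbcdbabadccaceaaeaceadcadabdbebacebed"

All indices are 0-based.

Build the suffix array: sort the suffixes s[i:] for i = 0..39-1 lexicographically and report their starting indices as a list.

[16, 7, 27, 13, 19, 33, 25, 22, 9, 17, 6, 32, 8, 3, 28, 30, 36, 12, 24, 11, 4, 1, 14, 20, 34, 38, 26, 5, 2, 29, 23, 10, 15, 18, 21, 31, 35, 0, 37]

rank | idx | suffix
   0 |  16 | aaeaceadcadabdbebacebed
   1 |   7 | abadccaceaaeaceadcadabdbebacebed
   2 |  27 | abdbebacebed
   3 |  13 | aceaaeaceadcadabdbebacebed
   4 |  19 | aceadcadabdbebacebed
   5 |  33 | acebed
   6 |  25 | adabdbebacebed
   7 |  22 | adcadabdbebacebed
   8 |   9 | adccaceaaeaceadcadabdbebacebed
   9 |  17 | aeaceadcadabdbebacebed
  10 |   6 | babadccaceaaeaceadcadabdbebacebed
  11 |  32 | bacebed
  12 |   8 | badccaceaaeaceadcadabdbebacebed
  13 |   3 | bcdbabadccaceaaeaceadcadabdbebacebed
  14 |  28 | bdbebacebed
  15 |  30 | bebacebed
  16 |  36 | bed
  17 |  12 | caceaaeaceadcadabdbebacebed
  18 |  24 | cadabdbebacebed
  19 |  11 | ccaceaaeaceadcadabdbebacebed
  20 |   4 | cdbabadccaceaaeaceadcadabdbebacebed
  21 |   1 | cdbcdbabadccaceaaeaceadcadabdbebacebed
  22 |  14 | ceaaeaceadcadabdbebacebed
  23 |  20 | ceadcadabdbebacebed
  24 |  34 | cebed
  25 |  38 | d
  26 |  26 | dabdbebacebed
  27 |   5 | dbabadccaceaaeaceadcadabdbebacebed
  28 |   2 | dbcdbabadccaceaaeaceadcadabdbebacebed
  29 |  29 | dbebacebed
  30 |  23 | dcadabdbebacebed
  31 |  10 | dccaceaaeaceadcadabdbebacebed
  32 |  15 | eaaeaceadcadabdbebacebed
  33 |  18 | eaceadcadabdbebacebed
  34 |  21 | eadcadabdbebacebed
  35 |  31 | ebacebed
  36 |  35 | ebed
  37 |   0 | ecdbcdbabadccaceaaeaceadcadabdbebacebed
  38 |  37 | ed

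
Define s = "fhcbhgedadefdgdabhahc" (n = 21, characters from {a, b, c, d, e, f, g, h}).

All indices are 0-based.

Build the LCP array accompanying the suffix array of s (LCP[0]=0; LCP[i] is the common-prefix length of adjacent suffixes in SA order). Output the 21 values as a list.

[0, 1, 1, 0, 2, 0, 1, 0, 2, 1, 1, 0, 1, 0, 1, 0, 1, 0, 1, 2, 1]

rank→(start, suffix):
  0 → (15, 'abhahc')
  1 → (8, 'adefdgdabhahc')
  2 → (18, 'ahc')
  3 → (16, 'bhahc')
  4 → (3, 'bhgedadefdgdabhahc')
  5 → (20, 'c')
  6 → (2, 'cbhgedadefdgdabhahc')
  7 → (14, 'dabhahc')
  8 → (7, 'dadefdgdabhahc')
  9 → (9, 'defdgdabhahc')
  10 → (12, 'dgdabhahc')
  11 → (6, 'edadefdgdabhahc')
  12 → (10, 'efdgdabhahc')
  13 → (11, 'fdgdabhahc')
  14 → (0, 'fhcbhgedadefdgdabhahc')
  15 → (13, 'gdabhahc')
  16 → (5, 'gedadefdgdabhahc')
  17 → (17, 'hahc')
  18 → (19, 'hc')
  19 → (1, 'hcbhgedadefdgdabhahc')
  20 → (4, 'hgedadefdgdabhahc')

SA = [15, 8, 18, 16, 3, 20, 2, 14, 7, 9, 12, 6, 10, 11, 0, 13, 5, 17, 19, 1, 4]
rank  pair      lcp
   1  s[15:],s[8:]  1  'a'
   2  s[8:],s[18:]  1  'a'
   3  s[18:],s[16:]  0  ''
   4  s[16:],s[3:]  2  'bh'
   5  s[3:],s[20:]  0  ''
   6  s[20:],s[2:]  1  'c'
   7  s[2:],s[14:]  0  ''
   8  s[14:],s[7:]  2  'da'
   9  s[7:],s[9:]  1  'd'
  10  s[9:],s[12:]  1  'd'
  11  s[12:],s[6:]  0  ''
  12  s[6:],s[10:]  1  'e'
  13  s[10:],s[11:]  0  ''
  14  s[11:],s[0:]  1  'f'
  15  s[0:],s[13:]  0  ''
  16  s[13:],s[5:]  1  'g'
  17  s[5:],s[17:]  0  ''
  18  s[17:],s[19:]  1  'h'
  19  s[19:],s[1:]  2  'hc'
  20  s[1:],s[4:]  1  'h'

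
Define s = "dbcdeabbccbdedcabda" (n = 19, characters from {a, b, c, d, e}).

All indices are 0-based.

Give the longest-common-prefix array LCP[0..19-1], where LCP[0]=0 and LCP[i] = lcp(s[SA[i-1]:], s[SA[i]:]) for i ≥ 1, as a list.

[0, 1, 2, 0, 1, 2, 1, 2, 0, 1, 1, 1, 0, 1, 1, 1, 2, 0, 1]

sorted suffixes:
  #0 SA[0]=18  'a'
  #1 SA[1]=5  'abbccbdedcabda'
  #2 SA[2]=15  'abda'
  #3 SA[3]=6  'bbccbdedcabda'
  #4 SA[4]=7  'bccbdedcabda'
  #5 SA[5]=1  'bcdeabbccbdedcabda'
  #6 SA[6]=16  'bda'
  #7 SA[7]=10  'bdedcabda'
  #8 SA[8]=14  'cabda'
  #9 SA[9]=9  'cbdedcabda'
  #10 SA[10]=8  'ccbdedcabda'
  #11 SA[11]=2  'cdeabbccbdedcabda'
  #12 SA[12]=17  'da'
  #13 SA[13]=0  'dbcdeabbccbdedcabda'
  #14 SA[14]=13  'dcabda'
  #15 SA[15]=3  'deabbccbdedcabda'
  #16 SA[16]=11  'dedcabda'
  #17 SA[17]=4  'eabbccbdedcabda'
  #18 SA[18]=12  'edcabda'

SA = [18, 5, 15, 6, 7, 1, 16, 10, 14, 9, 8, 2, 17, 0, 13, 3, 11, 4, 12]
i: (SA[i-1],SA[i]) lcp shared
  1: (18,5) 1 'a'
  2: (5,15) 2 'ab'
  3: (15,6) 0 ''
  4: (6,7) 1 'b'
  5: (7,1) 2 'bc'
  6: (1,16) 1 'b'
  7: (16,10) 2 'bd'
  8: (10,14) 0 ''
  9: (14,9) 1 'c'
  10: (9,8) 1 'c'
  11: (8,2) 1 'c'
  12: (2,17) 0 ''
  13: (17,0) 1 'd'
  14: (0,13) 1 'd'
  15: (13,3) 1 'd'
  16: (3,11) 2 'de'
  17: (11,4) 0 ''
  18: (4,12) 1 'e'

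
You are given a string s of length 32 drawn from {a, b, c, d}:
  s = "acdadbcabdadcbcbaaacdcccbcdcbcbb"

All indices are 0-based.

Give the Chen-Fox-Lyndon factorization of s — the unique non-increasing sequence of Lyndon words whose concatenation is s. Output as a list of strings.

emit factor 1: 'acdadbc' (i=0, period=7)
emit factor 2: 'abdadcbcb' (i=7, period=9)
emit factor 3: 'aaacdcccbcdcbcbb' (i=16, period=16)

["acdadbc", "abdadcbcb", "aaacdcccbcdcbcbb"]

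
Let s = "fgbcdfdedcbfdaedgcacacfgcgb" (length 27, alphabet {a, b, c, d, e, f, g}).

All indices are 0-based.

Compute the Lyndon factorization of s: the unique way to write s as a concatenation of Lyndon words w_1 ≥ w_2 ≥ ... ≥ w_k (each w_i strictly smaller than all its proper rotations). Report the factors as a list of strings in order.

emit factor 1: 'fg' (i=0, period=2)
emit factor 2: 'bcdfdedcbfd' (i=2, period=11)
emit factor 3: 'aedgc' (i=13, period=5)
emit factor 4: 'acacfgcgb' (i=18, period=9)

["fg", "bcdfdedcbfd", "aedgc", "acacfgcgb"]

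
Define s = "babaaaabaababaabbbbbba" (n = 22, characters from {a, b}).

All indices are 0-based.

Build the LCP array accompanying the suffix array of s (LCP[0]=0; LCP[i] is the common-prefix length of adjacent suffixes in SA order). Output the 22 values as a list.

rank | idx | suffix
   0 |  21 | a
   1 |   3 | aaaabaababaabbbbbba
   2 |   4 | aaabaababaabbbbbba
   3 |   5 | aabaababaabbbbbba
   4 |   8 | aababaabbbbbba
   5 |  13 | aabbbbbba
   6 |   1 | abaaaabaababaabbbbbba
   7 |   6 | abaababaabbbbbba
   8 |  11 | abaabbbbbba
   9 |   9 | ababaabbbbbba
  10 |  14 | abbbbbba
  11 |  20 | ba
  12 |   2 | baaaabaababaabbbbbba
  13 |   7 | baababaabbbbbba
  14 |  12 | baabbbbbba
  15 |   0 | babaaaabaababaabbbbbba
  16 |  10 | babaabbbbbba
  17 |  19 | bba
  18 |  18 | bbba
  19 |  17 | bbbba
  20 |  16 | bbbbba
  21 |  15 | bbbbbba

SA = [21, 3, 4, 5, 8, 13, 1, 6, 11, 9, 14, 20, 2, 7, 12, 0, 10, 19, 18, 17, 16, 15]
i: (SA[i-1],SA[i]) lcp shared
  1: (21,3) 1 'a'
  2: (3,4) 3 'aaa'
  3: (4,5) 2 'aa'
  4: (5,8) 4 'aaba'
  5: (8,13) 3 'aab'
  6: (13,1) 1 'a'
  7: (1,6) 4 'abaa'
  8: (6,11) 5 'abaab'
  9: (11,9) 3 'aba'
  10: (9,14) 2 'ab'
  11: (14,20) 0 ''
  12: (20,2) 2 'ba'
  13: (2,7) 3 'baa'
  14: (7,12) 4 'baab'
  15: (12,0) 2 'ba'
  16: (0,10) 5 'babaa'
  17: (10,19) 1 'b'
  18: (19,18) 2 'bb'
  19: (18,17) 3 'bbb'
  20: (17,16) 4 'bbbb'
  21: (16,15) 5 'bbbbb'

[0, 1, 3, 2, 4, 3, 1, 4, 5, 3, 2, 0, 2, 3, 4, 2, 5, 1, 2, 3, 4, 5]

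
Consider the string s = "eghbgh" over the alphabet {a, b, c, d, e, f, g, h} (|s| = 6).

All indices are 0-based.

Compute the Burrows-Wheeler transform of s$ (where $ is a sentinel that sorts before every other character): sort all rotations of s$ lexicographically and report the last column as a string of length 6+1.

hh$begg

rank  rotation last
    0  $eghbgh  h
    1  bgh$egh  h
    2  eghbgh$  $
    3  gh$eghb  b
    4  ghbgh$e  e
    5  h$eghbg  g
    6  hbgh$eg  g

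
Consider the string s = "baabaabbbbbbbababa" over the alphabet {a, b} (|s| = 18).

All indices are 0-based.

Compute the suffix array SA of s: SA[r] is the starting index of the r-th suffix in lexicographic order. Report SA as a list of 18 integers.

[17, 1, 4, 15, 2, 13, 5, 16, 0, 3, 14, 12, 11, 10, 9, 8, 7, 6]

sorted suffixes:
  #0 SA[0]=17  'a'
  #1 SA[1]=1  'aabaabbbbbbbababa'
  #2 SA[2]=4  'aabbbbbbbababa'
  #3 SA[3]=15  'aba'
  #4 SA[4]=2  'abaabbbbbbbababa'
  #5 SA[5]=13  'ababa'
  #6 SA[6]=5  'abbbbbbbababa'
  #7 SA[7]=16  'ba'
  #8 SA[8]=0  'baabaabbbbbbbababa'
  #9 SA[9]=3  'baabbbbbbbababa'
  #10 SA[10]=14  'baba'
  #11 SA[11]=12  'bababa'
  #12 SA[12]=11  'bbababa'
  #13 SA[13]=10  'bbbababa'
  #14 SA[14]=9  'bbbbababa'
  #15 SA[15]=8  'bbbbbababa'
  #16 SA[16]=7  'bbbbbbababa'
  #17 SA[17]=6  'bbbbbbbababa'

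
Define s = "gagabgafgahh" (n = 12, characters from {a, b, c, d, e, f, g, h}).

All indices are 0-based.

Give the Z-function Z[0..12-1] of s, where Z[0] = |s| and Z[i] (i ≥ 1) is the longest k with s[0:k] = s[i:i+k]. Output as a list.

[12, 0, 2, 0, 0, 2, 0, 0, 2, 0, 0, 0]

Z[0]=12
i=1: fresh scan; Z[1]=0
i=2: fresh scan; Z[2]=2 grow→box=[2,4)
i=3: min(r-i=1, Z[1]=0)=0; Z[3]=0
i=4: fresh scan; Z[4]=0
i=5: fresh scan; Z[5]=2 grow→box=[5,7)
i=6: min(r-i=1, Z[1]=0)=0; Z[6]=0
i=7: fresh scan; Z[7]=0
i=8: fresh scan; Z[8]=2 grow→box=[8,10)
i=9: min(r-i=1, Z[1]=0)=0; Z[9]=0
i=10: fresh scan; Z[10]=0
i=11: fresh scan; Z[11]=0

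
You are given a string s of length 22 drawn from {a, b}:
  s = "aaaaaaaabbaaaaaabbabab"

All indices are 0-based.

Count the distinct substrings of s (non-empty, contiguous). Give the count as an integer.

172

sorted suffixes:
  #0 SA[0]=0  'aaaaaaaabbaaaaaabbabab'
  #1 SA[1]=1  'aaaaaaabbaaaaaabbabab'
  #2 SA[2]=2  'aaaaaabbaaaaaabbabab'
  #3 SA[3]=10  'aaaaaabbabab'
  #4 SA[4]=3  'aaaaabbaaaaaabbabab'
  #5 SA[5]=11  'aaaaabbabab'
  #6 SA[6]=4  'aaaabbaaaaaabbabab'
  #7 SA[7]=12  'aaaabbabab'
  #8 SA[8]=5  'aaabbaaaaaabbabab'
  #9 SA[9]=13  'aaabbabab'
  #10 SA[10]=6  'aabbaaaaaabbabab'
  #11 SA[11]=14  'aabbabab'
  #12 SA[12]=20  'ab'
  #13 SA[13]=18  'abab'
  #14 SA[14]=7  'abbaaaaaabbabab'
  #15 SA[15]=15  'abbabab'
  #16 SA[16]=21  'b'
  #17 SA[17]=9  'baaaaaabbabab'
  #18 SA[18]=19  'bab'
  #19 SA[19]=17  'babab'
  #20 SA[20]=8  'bbaaaaaabbabab'
  #21 SA[21]=16  'bbabab'

SA = [0, 1, 2, 10, 3, 11, 4, 12, 5, 13, 6, 14, 20, 18, 7, 15, 21, 9, 19, 17, 8, 16]
i: (SA[i-1],SA[i]) lcp shared
  1: (0,1) 7 'aaaaaaa'
  2: (1,2) 6 'aaaaaa'
  3: (2,10) 9 'aaaaaabba'
  4: (10,3) 5 'aaaaa'
  5: (3,11) 8 'aaaaabba'
  6: (11,4) 4 'aaaa'
  7: (4,12) 7 'aaaabba'
  8: (12,5) 3 'aaa'
  9: (5,13) 6 'aaabba'
  10: (13,6) 2 'aa'
  11: (6,14) 5 'aabba'
  12: (14,20) 1 'a'
  13: (20,18) 2 'ab'
  14: (18,7) 2 'ab'
  15: (7,15) 4 'abba'
  16: (15,21) 0 ''
  17: (21,9) 1 'b'
  18: (9,19) 2 'ba'
  19: (19,17) 3 'bab'
  20: (17,8) 1 'b'
  21: (8,16) 3 'bba'

n(n+1)/2 = 22·23/2 = 253
Σ LCP = 0 + 7 + 6 + 9 + 5 + 8 + 4 + 7 + 3 + 6 + 2 + 5 + 1 + 2 + 2 + 4 + 0 + 1 + 2 + 3 + 1 + 3 = 81
distinct = 253 − 81 = 172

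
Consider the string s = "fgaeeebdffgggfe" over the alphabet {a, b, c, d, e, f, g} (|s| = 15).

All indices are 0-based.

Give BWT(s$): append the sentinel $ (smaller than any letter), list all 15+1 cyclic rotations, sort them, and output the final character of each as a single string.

rank  rotation          last
    0  $fgaeeebdffgggfe  e
    1  aeeebdffgggfe$fg  g
    2  bdffgggfe$fgaeee  e
    3  dffgggfe$fgaeeeb  b
    4  e$fgaeeebdffgggf  f
    5  ebdffgggfe$fgaee  e
    6  eebdffgggfe$fgae  e
    7  eeebdffgggfe$fga  a
    8  fe$fgaeeebdffggg  g
    9  ffgggfe$fgaeeebd  d
   10  fgaeeebdffgggfe$  $
   11  fgggfe$fgaeeebdf  f
   12  gaeeebdffgggfe$f  f
   13  gfe$fgaeeebdffgg  g
   14  ggfe$fgaeeebdffg  g
   15  gggfe$fgaeeebdff  f

egebfeeagd$ffggf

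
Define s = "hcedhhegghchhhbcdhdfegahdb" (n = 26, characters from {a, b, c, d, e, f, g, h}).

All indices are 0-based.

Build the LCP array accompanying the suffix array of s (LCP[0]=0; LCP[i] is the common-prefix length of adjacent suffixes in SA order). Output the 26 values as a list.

[0, 0, 1, 0, 1, 1, 0, 1, 1, 2, 0, 1, 2, 0, 0, 1, 1, 0, 1, 2, 1, 2, 1, 1, 2, 2]

sorted suffixes:
  #0 SA[0]=22  'ahdb'
  #1 SA[1]=25  'b'
  #2 SA[2]=14  'bcdhdfegahdb'
  #3 SA[3]=15  'cdhdfegahdb'
  #4 SA[4]=1  'cedhhegghchhhbcdhdfegahdb'
  #5 SA[5]=10  'chhhbcdhdfegahdb'
  #6 SA[6]=24  'db'
  #7 SA[7]=18  'dfegahdb'
  #8 SA[8]=16  'dhdfegahdb'
  #9 SA[9]=3  'dhhegghchhhbcdhdfegahdb'
  #10 SA[10]=2  'edhhegghchhhbcdhdfegahdb'
  #11 SA[11]=20  'egahdb'
  #12 SA[12]=6  'egghchhhbcdhdfegahdb'
  #13 SA[13]=19  'fegahdb'
  #14 SA[14]=21  'gahdb'
  #15 SA[15]=7  'gghchhhbcdhdfegahdb'
  #16 SA[16]=8  'ghchhhbcdhdfegahdb'
  #17 SA[17]=13  'hbcdhdfegahdb'
  #18 SA[18]=0  'hcedhhegghchhhbcdhdfegahdb'
  #19 SA[19]=9  'hchhhbcdhdfegahdb'
  #20 SA[20]=23  'hdb'
  #21 SA[21]=17  'hdfegahdb'
  #22 SA[22]=5  'hegghchhhbcdhdfegahdb'
  #23 SA[23]=12  'hhbcdhdfegahdb'
  #24 SA[24]=4  'hhegghchhhbcdhdfegahdb'
  #25 SA[25]=11  'hhhbcdhdfegahdb'

SA = [22, 25, 14, 15, 1, 10, 24, 18, 16, 3, 2, 20, 6, 19, 21, 7, 8, 13, 0, 9, 23, 17, 5, 12, 4, 11]
rank  pair      lcp
   1  s[22:],s[25:]  0  ''
   2  s[25:],s[14:]  1  'b'
   3  s[14:],s[15:]  0  ''
   4  s[15:],s[1:]  1  'c'
   5  s[1:],s[10:]  1  'c'
   6  s[10:],s[24:]  0  ''
   7  s[24:],s[18:]  1  'd'
   8  s[18:],s[16:]  1  'd'
   9  s[16:],s[3:]  2  'dh'
  10  s[3:],s[2:]  0  ''
  11  s[2:],s[20:]  1  'e'
  12  s[20:],s[6:]  2  'eg'
  13  s[6:],s[19:]  0  ''
  14  s[19:],s[21:]  0  ''
  15  s[21:],s[7:]  1  'g'
  16  s[7:],s[8:]  1  'g'
  17  s[8:],s[13:]  0  ''
  18  s[13:],s[0:]  1  'h'
  19  s[0:],s[9:]  2  'hc'
  20  s[9:],s[23:]  1  'h'
  21  s[23:],s[17:]  2  'hd'
  22  s[17:],s[5:]  1  'h'
  23  s[5:],s[12:]  1  'h'
  24  s[12:],s[4:]  2  'hh'
  25  s[4:],s[11:]  2  'hh'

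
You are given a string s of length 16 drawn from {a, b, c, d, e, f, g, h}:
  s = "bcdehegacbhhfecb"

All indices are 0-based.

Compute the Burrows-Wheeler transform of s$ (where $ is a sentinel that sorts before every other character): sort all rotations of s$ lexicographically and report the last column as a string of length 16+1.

rank  rotation           last
    0  $bcdehegacbhhfecb  b
    1  acbhhfecb$bcdeheg  g
    2  b$bcdehegacbhhfec  c
    3  bcdehegacbhhfecb$  $
    4  bhhfecb$bcdehegac  c
    5  cb$bcdehegacbhhfe  e
    6  cbhhfecb$bcdehega  a
    7  cdehegacbhhfecb$b  b
    8  dehegacbhhfecb$bc  c
    9  ecb$bcdehegacbhhf  f
   10  egacbhhfecb$bcdeh  h
   11  ehegacbhhfecb$bcd  d
   12  fecb$bcdehegacbhh  h
   13  gacbhhfecb$bcdehe  e
   14  hegacbhhfecb$bcde  e
   15  hfecb$bcdehegacbh  h
   16  hhfecb$bcdehegacb  b

bgc$ceabcfhdheehb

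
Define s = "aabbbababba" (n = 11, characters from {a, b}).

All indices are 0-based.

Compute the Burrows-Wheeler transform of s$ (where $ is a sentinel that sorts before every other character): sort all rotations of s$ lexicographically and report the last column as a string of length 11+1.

ab$bbabbaaba

rank  rotation      last
    0  $aabbbababba  a
    1  a$aabbbababb  b
    2  aabbbababba$  $
    3  ababba$aabbb  b
    4  abba$aabbbab  b
    5  abbbababba$a  a
    6  ba$aabbbabab  b
    7  bababba$aabb  b
    8  babba$aabbba  a
    9  bba$aabbbaba  a
   10  bbababba$aab  b
   11  bbbababba$aa  a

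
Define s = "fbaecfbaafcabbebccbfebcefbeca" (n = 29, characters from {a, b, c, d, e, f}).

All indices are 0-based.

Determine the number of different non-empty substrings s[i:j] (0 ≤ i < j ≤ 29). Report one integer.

rank→(start, suffix):
  0 → (28, 'a')
  1 → (7, 'aafcabbebccbfebcefbeca')
  2 → (11, 'abbebccbfebcefbeca')
  3 → (2, 'aecfbaafcabbebccbfebcefbeca')
  4 → (8, 'afcabbebccbfebcefbeca')
  5 → (6, 'baafcabbebccbfebcefbeca')
  6 → (1, 'baecfbaafcabbebccbfebcefbeca')
  7 → (12, 'bbebccbfebcefbeca')
  8 → (15, 'bccbfebcefbeca')
  9 → (21, 'bcefbeca')
  10 → (13, 'bebccbfebcefbeca')
  11 → (25, 'beca')
  12 → (18, 'bfebcefbeca')
  13 → (27, 'ca')
  14 → (10, 'cabbebccbfebcefbeca')
  15 → (17, 'cbfebcefbeca')
  16 → (16, 'ccbfebcefbeca')
  17 → (22, 'cefbeca')
  18 → (4, 'cfbaafcabbebccbfebcefbeca')
  19 → (14, 'ebccbfebcefbeca')
  20 → (20, 'ebcefbeca')
  21 → (26, 'eca')
  22 → (3, 'ecfbaafcabbebccbfebcefbeca')
  23 → (23, 'efbeca')
  24 → (5, 'fbaafcabbebccbfebcefbeca')
  25 → (0, 'fbaecfbaafcabbebccbfebcefbeca')
  26 → (24, 'fbeca')
  27 → (9, 'fcabbebccbfebcefbeca')
  28 → (19, 'febcefbeca')

SA = [28, 7, 11, 2, 8, 6, 1, 12, 15, 21, 13, 25, 18, 27, 10, 17, 16, 22, 4, 14, 20, 26, 3, 23, 5, 0, 24, 9, 19]
rank  pair      lcp
   1  s[28:],s[7:]  1  'a'
   2  s[7:],s[11:]  1  'a'
   3  s[11:],s[2:]  1  'a'
   4  s[2:],s[8:]  1  'a'
   5  s[8:],s[6:]  0  ''
   6  s[6:],s[1:]  2  'ba'
   7  s[1:],s[12:]  1  'b'
   8  s[12:],s[15:]  1  'b'
   9  s[15:],s[21:]  2  'bc'
  10  s[21:],s[13:]  1  'b'
  11  s[13:],s[25:]  2  'be'
  12  s[25:],s[18:]  1  'b'
  13  s[18:],s[27:]  0  ''
  14  s[27:],s[10:]  2  'ca'
  15  s[10:],s[17:]  1  'c'
  16  s[17:],s[16:]  1  'c'
  17  s[16:],s[22:]  1  'c'
  18  s[22:],s[4:]  1  'c'
  19  s[4:],s[14:]  0  ''
  20  s[14:],s[20:]  3  'ebc'
  21  s[20:],s[26:]  1  'e'
  22  s[26:],s[3:]  2  'ec'
  23  s[3:],s[23:]  1  'e'
  24  s[23:],s[5:]  0  ''
  25  s[5:],s[0:]  3  'fba'
  26  s[0:],s[24:]  2  'fb'
  27  s[24:],s[9:]  1  'f'
  28  s[9:],s[19:]  1  'f'

n(n+1)/2 = 29·30/2 = 435
Σ LCP = 0 + 1 + 1 + 1 + 1 + 0 + 2 + 1 + 1 + 2 + 1 + 2 + 1 + 0 + 2 + 1 + 1 + 1 + 1 + 0 + 3 + 1 + 2 + 1 + 0 + 3 + 2 + 1 + 1 = 34
distinct = 435 − 34 = 401

401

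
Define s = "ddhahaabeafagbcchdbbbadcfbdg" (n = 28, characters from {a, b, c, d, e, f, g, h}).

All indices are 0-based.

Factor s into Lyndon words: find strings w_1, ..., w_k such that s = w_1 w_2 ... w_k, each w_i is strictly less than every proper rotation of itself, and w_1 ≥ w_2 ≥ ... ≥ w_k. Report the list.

["ddh", "ah", "aabeafagbcchdbbbadcfbdg"]

emit factor 1: 'ddh' (i=0, period=3)
emit factor 2: 'ah' (i=3, period=2)
emit factor 3: 'aabeafagbcchdbbbadcfbdg' (i=5, period=23)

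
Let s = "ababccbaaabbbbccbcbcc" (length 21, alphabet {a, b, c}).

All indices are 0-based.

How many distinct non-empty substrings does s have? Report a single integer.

194

sorted suffixes:
  #0 SA[0]=7  'aaabbbbccbcbcc'
  #1 SA[1]=8  'aabbbbccbcbcc'
  #2 SA[2]=0  'ababccbaaabbbbccbcbcc'
  #3 SA[3]=9  'abbbbccbcbcc'
  #4 SA[4]=2  'abccbaaabbbbccbcbcc'
  #5 SA[5]=6  'baaabbbbccbcbcc'
  #6 SA[6]=1  'babccbaaabbbbccbcbcc'
  #7 SA[7]=10  'bbbbccbcbcc'
  #8 SA[8]=11  'bbbccbcbcc'
  #9 SA[9]=12  'bbccbcbcc'
  #10 SA[10]=16  'bcbcc'
  #11 SA[11]=18  'bcc'
  #12 SA[12]=3  'bccbaaabbbbccbcbcc'
  #13 SA[13]=13  'bccbcbcc'
  #14 SA[14]=20  'c'
  #15 SA[15]=5  'cbaaabbbbccbcbcc'
  #16 SA[16]=15  'cbcbcc'
  #17 SA[17]=17  'cbcc'
  #18 SA[18]=19  'cc'
  #19 SA[19]=4  'ccbaaabbbbccbcbcc'
  #20 SA[20]=14  'ccbcbcc'

SA = [7, 8, 0, 9, 2, 6, 1, 10, 11, 12, 16, 18, 3, 13, 20, 5, 15, 17, 19, 4, 14]
[i] adj suffixes → lcp
  [1] 7/8 → 2 ('aa')
  [2] 8/0 → 1 ('a')
  [3] 0/9 → 2 ('ab')
  [4] 9/2 → 2 ('ab')
  [5] 2/6 → 0 ('')
  [6] 6/1 → 2 ('ba')
  [7] 1/10 → 1 ('b')
  [8] 10/11 → 3 ('bbb')
  [9] 11/12 → 2 ('bb')
  [10] 12/16 → 1 ('b')
  [11] 16/18 → 2 ('bc')
  [12] 18/3 → 3 ('bcc')
  [13] 3/13 → 4 ('bccb')
  [14] 13/20 → 0 ('')
  [15] 20/5 → 1 ('c')
  [16] 5/15 → 2 ('cb')
  [17] 15/17 → 3 ('cbc')
  [18] 17/19 → 1 ('c')
  [19] 19/4 → 2 ('cc')
  [20] 4/14 → 3 ('ccb')

n(n+1)/2 = 21·22/2 = 231
Σ LCP = 0 + 2 + 1 + 2 + 2 + 0 + 2 + 1 + 3 + 2 + 1 + 2 + 3 + 4 + 0 + 1 + 2 + 3 + 1 + 2 + 3 = 37
distinct = 231 − 37 = 194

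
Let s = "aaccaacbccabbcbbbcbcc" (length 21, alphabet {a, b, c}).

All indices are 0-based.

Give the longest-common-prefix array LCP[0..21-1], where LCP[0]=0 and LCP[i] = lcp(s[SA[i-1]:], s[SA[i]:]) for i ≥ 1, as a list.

rank→(start, suffix):
  0 → (4, 'aacbccabbcbbbcbcc')
  1 → (0, 'aaccaacbccabbcbbbcbcc')
  2 → (10, 'abbcbbbcbcc')
  3 → (5, 'acbccabbcbbbcbcc')
  4 → (1, 'accaacbccabbcbbbcbcc')
  5 → (14, 'bbbcbcc')
  6 → (11, 'bbcbbbcbcc')
  7 → (15, 'bbcbcc')
  8 → (12, 'bcbbbcbcc')
  9 → (16, 'bcbcc')
  10 → (18, 'bcc')
  11 → (7, 'bccabbcbbbcbcc')
  12 → (20, 'c')
  13 → (3, 'caacbccabbcbbbcbcc')
  14 → (9, 'cabbcbbbcbcc')
  15 → (13, 'cbbbcbcc')
  16 → (17, 'cbcc')
  17 → (6, 'cbccabbcbbbcbcc')
  18 → (19, 'cc')
  19 → (2, 'ccaacbccabbcbbbcbcc')
  20 → (8, 'ccabbcbbbcbcc')

SA = [4, 0, 10, 5, 1, 14, 11, 15, 12, 16, 18, 7, 20, 3, 9, 13, 17, 6, 19, 2, 8]
rank  pair      lcp
   1  s[4:],s[0:]  3  'aac'
   2  s[0:],s[10:]  1  'a'
   3  s[10:],s[5:]  1  'a'
   4  s[5:],s[1:]  2  'ac'
   5  s[1:],s[14:]  0  ''
   6  s[14:],s[11:]  2  'bb'
   7  s[11:],s[15:]  4  'bbcb'
   8  s[15:],s[12:]  1  'b'
   9  s[12:],s[16:]  3  'bcb'
  10  s[16:],s[18:]  2  'bc'
  11  s[18:],s[7:]  3  'bcc'
  12  s[7:],s[20:]  0  ''
  13  s[20:],s[3:]  1  'c'
  14  s[3:],s[9:]  2  'ca'
  15  s[9:],s[13:]  1  'c'
  16  s[13:],s[17:]  2  'cb'
  17  s[17:],s[6:]  4  'cbcc'
  18  s[6:],s[19:]  1  'c'
  19  s[19:],s[2:]  2  'cc'
  20  s[2:],s[8:]  3  'cca'

[0, 3, 1, 1, 2, 0, 2, 4, 1, 3, 2, 3, 0, 1, 2, 1, 2, 4, 1, 2, 3]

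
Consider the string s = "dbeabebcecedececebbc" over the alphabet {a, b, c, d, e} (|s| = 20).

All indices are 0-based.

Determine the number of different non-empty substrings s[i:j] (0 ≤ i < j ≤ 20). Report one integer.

rank | idx | suffix
   0 |   3 | abebcecedececebbc
   1 |  17 | bbc
   2 |  18 | bc
   3 |   6 | bcecedececebbc
   4 |   1 | beabebcecedececebbc
   5 |   4 | bebcecedececebbc
   6 |  19 | c
   7 |  15 | cebbc
   8 |  13 | cecebbc
   9 |   7 | cecedececebbc
  10 |   9 | cedececebbc
  11 |   0 | dbeabebcecedececebbc
  12 |  11 | dececebbc
  13 |   2 | eabebcecedececebbc
  14 |  16 | ebbc
  15 |   5 | ebcecedececebbc
  16 |  14 | ecebbc
  17 |  12 | ececebbc
  18 |   8 | ecedececebbc
  19 |  10 | edececebbc

SA = [3, 17, 18, 6, 1, 4, 19, 15, 13, 7, 9, 0, 11, 2, 16, 5, 14, 12, 8, 10]
i: (SA[i-1],SA[i]) lcp shared
  1: (3,17) 0 ''
  2: (17,18) 1 'b'
  3: (18,6) 2 'bc'
  4: (6,1) 1 'b'
  5: (1,4) 2 'be'
  6: (4,19) 0 ''
  7: (19,15) 1 'c'
  8: (15,13) 2 'ce'
  9: (13,7) 4 'cece'
  10: (7,9) 2 'ce'
  11: (9,0) 0 ''
  12: (0,11) 1 'd'
  13: (11,2) 0 ''
  14: (2,16) 1 'e'
  15: (16,5) 2 'eb'
  16: (5,14) 1 'e'
  17: (14,12) 3 'ece'
  18: (12,8) 3 'ece'
  19: (8,10) 1 'e'

n(n+1)/2 = 20·21/2 = 210
Σ LCP = 0 + 0 + 1 + 2 + 1 + 2 + 0 + 1 + 2 + 4 + 2 + 0 + 1 + 0 + 1 + 2 + 1 + 3 + 3 + 1 = 27
distinct = 210 − 27 = 183

183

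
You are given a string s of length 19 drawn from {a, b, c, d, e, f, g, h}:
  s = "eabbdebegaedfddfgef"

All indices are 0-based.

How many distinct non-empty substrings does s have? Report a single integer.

176

rank | idx | suffix
   0 |   1 | abbdebegaedfddfgef
   1 |   9 | aedfddfgef
   2 |   2 | bbdebegaedfddfgef
   3 |   3 | bdebegaedfddfgef
   4 |   6 | begaedfddfgef
   5 |  13 | ddfgef
   6 |   4 | debegaedfddfgef
   7 |  11 | dfddfgef
   8 |  14 | dfgef
   9 |   0 | eabbdebegaedfddfgef
  10 |   5 | ebegaedfddfgef
  11 |  10 | edfddfgef
  12 |  17 | ef
  13 |   7 | egaedfddfgef
  14 |  18 | f
  15 |  12 | fddfgef
  16 |  15 | fgef
  17 |   8 | gaedfddfgef
  18 |  16 | gef

SA = [1, 9, 2, 3, 6, 13, 4, 11, 14, 0, 5, 10, 17, 7, 18, 12, 15, 8, 16]
rank  pair      lcp
   1  s[1:],s[9:]  1  'a'
   2  s[9:],s[2:]  0  ''
   3  s[2:],s[3:]  1  'b'
   4  s[3:],s[6:]  1  'b'
   5  s[6:],s[13:]  0  ''
   6  s[13:],s[4:]  1  'd'
   7  s[4:],s[11:]  1  'd'
   8  s[11:],s[14:]  2  'df'
   9  s[14:],s[0:]  0  ''
  10  s[0:],s[5:]  1  'e'
  11  s[5:],s[10:]  1  'e'
  12  s[10:],s[17:]  1  'e'
  13  s[17:],s[7:]  1  'e'
  14  s[7:],s[18:]  0  ''
  15  s[18:],s[12:]  1  'f'
  16  s[12:],s[15:]  1  'f'
  17  s[15:],s[8:]  0  ''
  18  s[8:],s[16:]  1  'g'

n(n+1)/2 = 19·20/2 = 190
Σ LCP = 0 + 1 + 0 + 1 + 1 + 0 + 1 + 1 + 2 + 0 + 1 + 1 + 1 + 1 + 0 + 1 + 1 + 0 + 1 = 14
distinct = 190 − 14 = 176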